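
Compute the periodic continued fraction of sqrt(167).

[12; (1, 11, 1, 24)]

Write x_i = (sqrt(167) + m_i)/d_i with (m_0, d_0) = (0, 1). a_0 = floor(sqrt(167)) = 12, since 12^2 = 144 <= 167 < 169 = 13^2.
Iterate m_{i+1} = d_i*a_i - m_i, d_{i+1} = (167 - m_{i+1}^2)/d_i, a_{i+1} = floor((a_0 + m_{i+1})/d_{i+1}):
  m_1 = 1*12 - 0 = 12, d_1 = (167 - 12^2)/1 = 23/1 = 23, a_1 = floor((12 + 12)/23) = 1.
  m_2 = 23*1 - 12 = 11, d_2 = (167 - 11^2)/23 = 46/23 = 2, a_2 = floor((12 + 11)/2) = 11.
  m_3 = 2*11 - 11 = 11, d_3 = (167 - 11^2)/2 = 46/2 = 23, a_3 = floor((12 + 11)/23) = 1.
  m_4 = 23*1 - 11 = 12, d_4 = (167 - 12^2)/23 = 23/23 = 1, a_4 = floor((12 + 12)/1) = 24.
  m_5 = 1*24 - 12 = 12, d_5 = (167 - 12^2)/1 = 23/1 = 23: (m_5, d_5) = (m_1, d_1) = (12, 23), so from here the quotients repeat a_1, ..., a_4; the period length is 4.
Hence the expansion of sqrt(167) is a_0 = 12 followed by the repeating block 1, 11, 1, 24 (period 4).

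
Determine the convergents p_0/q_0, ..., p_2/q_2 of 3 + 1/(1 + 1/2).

3/1, 4/1, 11/3

Using the convergent recurrence p_i = a_i*p_{i-1} + p_{i-2}, q_i = a_i*q_{i-1} + q_{i-2} with p_{-2}=0, p_{-1}=1, q_{-2}=1, q_{-1}=0:
  i=0: a_0=3, p_0 = 3*1 + 0 = 3, q_0 = 3*0 + 1 = 1.
  i=1: a_1=1, p_1 = 1*3 + 1 = 4, q_1 = 1*1 + 0 = 1.
  i=2: a_2=2, p_2 = 2*4 + 3 = 11, q_2 = 2*1 + 1 = 3.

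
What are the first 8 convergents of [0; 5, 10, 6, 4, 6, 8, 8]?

0/1, 1/5, 10/51, 61/311, 254/1295, 1585/8081, 12934/65943, 105057/535625

Using the convergent recurrence p_i = a_i*p_{i-1} + p_{i-2}, q_i = a_i*q_{i-1} + q_{i-2} with p_{-2}=0, p_{-1}=1, q_{-2}=1, q_{-1}=0:
  i=0: a_0=0, p_0 = 0*1 + 0 = 0, q_0 = 0*0 + 1 = 1.
  i=1: a_1=5, p_1 = 5*0 + 1 = 1, q_1 = 5*1 + 0 = 5.
  i=2: a_2=10, p_2 = 10*1 + 0 = 10, q_2 = 10*5 + 1 = 51.
  i=3: a_3=6, p_3 = 6*10 + 1 = 61, q_3 = 6*51 + 5 = 311.
  i=4: a_4=4, p_4 = 4*61 + 10 = 254, q_4 = 4*311 + 51 = 1295.
  i=5: a_5=6, p_5 = 6*254 + 61 = 1585, q_5 = 6*1295 + 311 = 8081.
  i=6: a_6=8, p_6 = 8*1585 + 254 = 12934, q_6 = 8*8081 + 1295 = 65943.
  i=7: a_7=8, p_7 = 8*12934 + 1585 = 105057, q_7 = 8*65943 + 8081 = 535625.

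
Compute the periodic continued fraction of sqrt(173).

Write x_i = (sqrt(173) + m_i)/d_i with (m_0, d_0) = (0, 1). a_0 = floor(sqrt(173)) = 13, since 13^2 = 169 <= 173 < 196 = 14^2.
Iterate m_{i+1} = d_i*a_i - m_i, d_{i+1} = (173 - m_{i+1}^2)/d_i, a_{i+1} = floor((a_0 + m_{i+1})/d_{i+1}):
  m_1 = 1*13 - 0 = 13, d_1 = (173 - 13^2)/1 = 4/1 = 4, a_1 = floor((13 + 13)/4) = 6.
  m_2 = 4*6 - 13 = 11, d_2 = (173 - 11^2)/4 = 52/4 = 13, a_2 = floor((13 + 11)/13) = 1.
  m_3 = 13*1 - 11 = 2, d_3 = (173 - 2^2)/13 = 169/13 = 13, a_3 = floor((13 + 2)/13) = 1.
  m_4 = 13*1 - 2 = 11, d_4 = (173 - 11^2)/13 = 52/13 = 4, a_4 = floor((13 + 11)/4) = 6.
  m_5 = 4*6 - 11 = 13, d_5 = (173 - 13^2)/4 = 4/4 = 1, a_5 = floor((13 + 13)/1) = 26.
  m_6 = 1*26 - 13 = 13, d_6 = (173 - 13^2)/1 = 4/1 = 4: (m_6, d_6) = (m_1, d_1) = (13, 4), so from here the quotients repeat a_1, ..., a_5; the period length is 5.
Hence the expansion of sqrt(173) is a_0 = 13 followed by the repeating block 6, 1, 1, 6, 26 (period 5).

[13; (6, 1, 1, 6, 26)]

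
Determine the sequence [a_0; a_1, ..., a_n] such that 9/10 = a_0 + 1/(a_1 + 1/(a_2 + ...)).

[0; 1, 9]

Run the Euclidean algorithm on 9 and 10; the successive quotients are the partial quotients a_0, a_1, ... (each step inverts the fractional part left over by the previous one):
  9 = 0*10 + 9, so a_0 = 0.
  10 = 1*9 + 1, so a_1 = 1.
  9 = 9*1 + 0, so a_2 = 9.
The remainder reaches 0 after 3 divisions, so the expansion has 3 partial quotients, read off in order.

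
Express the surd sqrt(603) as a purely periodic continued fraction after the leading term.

Write x_i = (sqrt(603) + m_i)/d_i with (m_0, d_0) = (0, 1). a_0 = floor(sqrt(603)) = 24, since 24^2 = 576 <= 603 < 625 = 25^2.
Iterate m_{i+1} = d_i*a_i - m_i, d_{i+1} = (603 - m_{i+1}^2)/d_i, a_{i+1} = floor((a_0 + m_{i+1})/d_{i+1}):
  m_1 = 1*24 - 0 = 24, d_1 = (603 - 24^2)/1 = 27/1 = 27, a_1 = floor((24 + 24)/27) = 1.
  m_2 = 27*1 - 24 = 3, d_2 = (603 - 3^2)/27 = 594/27 = 22, a_2 = floor((24 + 3)/22) = 1.
  m_3 = 22*1 - 3 = 19, d_3 = (603 - 19^2)/22 = 242/22 = 11, a_3 = floor((24 + 19)/11) = 3.
  m_4 = 11*3 - 19 = 14, d_4 = (603 - 14^2)/11 = 407/11 = 37, a_4 = floor((24 + 14)/37) = 1.
  m_5 = 37*1 - 14 = 23, d_5 = (603 - 23^2)/37 = 74/37 = 2, a_5 = floor((24 + 23)/2) = 23.
  m_6 = 2*23 - 23 = 23, d_6 = (603 - 23^2)/2 = 74/2 = 37, a_6 = floor((24 + 23)/37) = 1.
  m_7 = 37*1 - 23 = 14, d_7 = (603 - 14^2)/37 = 407/37 = 11, a_7 = floor((24 + 14)/11) = 3.
  m_8 = 11*3 - 14 = 19, d_8 = (603 - 19^2)/11 = 242/11 = 22, a_8 = floor((24 + 19)/22) = 1.
  m_9 = 22*1 - 19 = 3, d_9 = (603 - 3^2)/22 = 594/22 = 27, a_9 = floor((24 + 3)/27) = 1.
  m_10 = 27*1 - 3 = 24, d_10 = (603 - 24^2)/27 = 27/27 = 1, a_10 = floor((24 + 24)/1) = 48.
  m_11 = 1*48 - 24 = 24, d_11 = (603 - 24^2)/1 = 27/1 = 27: (m_11, d_11) = (m_1, d_1) = (24, 27), so from here the quotients repeat a_1, ..., a_10; the period length is 10.
Hence the expansion of sqrt(603) is a_0 = 24 followed by the repeating block 1, 1, 3, 1, 23, 1, 3, 1, 1, 48 (period 10).

[24; (1, 1, 3, 1, 23, 1, 3, 1, 1, 48)]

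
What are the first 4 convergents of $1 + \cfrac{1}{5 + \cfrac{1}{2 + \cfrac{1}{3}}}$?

Using the convergent recurrence p_i = a_i*p_{i-1} + p_{i-2}, q_i = a_i*q_{i-1} + q_{i-2} with p_{-2}=0, p_{-1}=1, q_{-2}=1, q_{-1}=0:
  i=0: a_0=1, p_0 = 1*1 + 0 = 1, q_0 = 1*0 + 1 = 1.
  i=1: a_1=5, p_1 = 5*1 + 1 = 6, q_1 = 5*1 + 0 = 5.
  i=2: a_2=2, p_2 = 2*6 + 1 = 13, q_2 = 2*5 + 1 = 11.
  i=3: a_3=3, p_3 = 3*13 + 6 = 45, q_3 = 3*11 + 5 = 38.

1/1, 6/5, 13/11, 45/38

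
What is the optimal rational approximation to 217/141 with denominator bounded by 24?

Expand x = 217/141 as a continued fraction with the Euclidean algorithm:
  217 = 1*141 + 76, so a_0 = 1.
  141 = 1*76 + 65, so a_1 = 1.
  76 = 1*65 + 11, so a_2 = 1.
  65 = 5*11 + 10, so a_3 = 5.
  11 = 1*10 + 1, so a_4 = 1.
  10 = 10*1 + 0, so a_5 = 10.
so x = [1; 1, 1, 5, 1, 10].
Convergents (p_i = a_i*p_{i-1} + p_{i-2}, q_i = a_i*q_{i-1} + q_{i-2} with p_{-2}=0, p_{-1}=1, q_{-2}=1, q_{-1}=0), until the denominator exceeds 24:
  i=0: a_0=1, p_0 = 1*1 + 0 = 1, q_0 = 1*0 + 1 = 1.
  i=1: a_1=1, p_1 = 1*1 + 1 = 2, q_1 = 1*1 + 0 = 1.
  i=2: a_2=1, p_2 = 1*2 + 1 = 3, q_2 = 1*1 + 1 = 2.
  i=3: a_3=5, p_3 = 5*3 + 2 = 17, q_3 = 5*2 + 1 = 11.
  i=4: a_4=1, p_4 = 1*17 + 3 = 20, q_4 = 1*11 + 2 = 13.
  i=5: a_5=10, p_5 = 10*20 + 17 = 217, q_5 = 10*13 + 11 = 141.
q_5 = 141 > 24, so the last convergent with denominator <= 24 is p_4/q_4 = 20/13.
The closest fraction with denominator <= 24 is either p_4/q_4 or the intermediate fraction (k*p_4 + p_3)/(k*q_4 + q_3) with the largest k >= 1 whose denominator stays <= 24; these approach x as k grows, and every other convergent or intermediate fraction in range is farther away.
Largest k: floor((24 - q_3)/q_4) = floor((24 - 11)/13) = 1.
That gives (1*20 + 17)/(1*13 + 11) = 37/24.
Compare the errors: |x - 20/13| = |217*13 - 20*141|/(141*13) = 1/1833, and |x - 37/24| = |217*24 - 37*141|/(141*24) = 9/3384.
Cross-multiplying, 1*3384 = 3384 < 16497 = 9*1833, so 1/1833 is smaller: the convergent 20/13 is closer to x than 37/24.

20/13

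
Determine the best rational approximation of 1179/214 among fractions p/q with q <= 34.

182/33

Expand x = 1179/214 as a continued fraction with the Euclidean algorithm:
  1179 = 5*214 + 109, so a_0 = 5.
  214 = 1*109 + 105, so a_1 = 1.
  109 = 1*105 + 4, so a_2 = 1.
  105 = 26*4 + 1, so a_3 = 26.
  4 = 4*1 + 0, so a_4 = 4.
so x = [5; 1, 1, 26, 4].
Convergents (p_i = a_i*p_{i-1} + p_{i-2}, q_i = a_i*q_{i-1} + q_{i-2} with p_{-2}=0, p_{-1}=1, q_{-2}=1, q_{-1}=0), until the denominator exceeds 34:
  i=0: a_0=5, p_0 = 5*1 + 0 = 5, q_0 = 5*0 + 1 = 1.
  i=1: a_1=1, p_1 = 1*5 + 1 = 6, q_1 = 1*1 + 0 = 1.
  i=2: a_2=1, p_2 = 1*6 + 5 = 11, q_2 = 1*1 + 1 = 2.
  i=3: a_3=26, p_3 = 26*11 + 6 = 292, q_3 = 26*2 + 1 = 53.
q_3 = 53 > 34, so the last convergent with denominator <= 34 is p_2/q_2 = 11/2.
The closest fraction with denominator <= 34 is either p_2/q_2 or the intermediate fraction (k*p_2 + p_1)/(k*q_2 + q_1) with the largest k >= 1 whose denominator stays <= 34; these approach x as k grows, and every other convergent or intermediate fraction in range is farther away.
Largest k: floor((34 - q_1)/q_2) = floor((34 - 1)/2) = 16.
That gives (16*11 + 6)/(16*2 + 1) = 182/33.
Compare the errors: |x - 11/2| = |1179*2 - 11*214|/(214*2) = 4/428, and |x - 182/33| = |1179*33 - 182*214|/(214*33) = 41/7062.
Cross-multiplying, 41*428 = 17548 < 28248 = 4*7062, so 41/7062 is smaller: the intermediate fraction 182/33 is closer to x than 11/2.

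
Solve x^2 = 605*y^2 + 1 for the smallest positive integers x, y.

First expand sqrt(605) as a continued fraction. With x_i = (sqrt(605) + m_i)/d_i and (m_0, d_0) = (0, 1): a_0 = floor(sqrt(605)) = 24, since 24^2 = 576 <= 605 < 625 = 25^2.
Iterate m_{i+1} = d_i*a_i - m_i, d_{i+1} = (605 - m_{i+1}^2)/d_i, a_{i+1} = floor((a_0 + m_{i+1})/d_{i+1}):
  m_1 = 1*24 - 0 = 24, d_1 = (605 - 24^2)/1 = 29/1 = 29, a_1 = floor((24 + 24)/29) = 1.
  m_2 = 29*1 - 24 = 5, d_2 = (605 - 5^2)/29 = 580/29 = 20, a_2 = floor((24 + 5)/20) = 1.
  m_3 = 20*1 - 5 = 15, d_3 = (605 - 15^2)/20 = 380/20 = 19, a_3 = floor((24 + 15)/19) = 2.
  m_4 = 19*2 - 15 = 23, d_4 = (605 - 23^2)/19 = 76/19 = 4, a_4 = floor((24 + 23)/4) = 11.
  m_5 = 4*11 - 23 = 21, d_5 = (605 - 21^2)/4 = 164/4 = 41, a_5 = floor((24 + 21)/41) = 1.
  m_6 = 41*1 - 21 = 20, d_6 = (605 - 20^2)/41 = 205/41 = 5, a_6 = floor((24 + 20)/5) = 8.
  m_7 = 5*8 - 20 = 20, d_7 = (605 - 20^2)/5 = 205/5 = 41, a_7 = floor((24 + 20)/41) = 1.
  m_8 = 41*1 - 20 = 21, d_8 = (605 - 21^2)/41 = 164/41 = 4, a_8 = floor((24 + 21)/4) = 11.
  m_9 = 4*11 - 21 = 23, d_9 = (605 - 23^2)/4 = 76/4 = 19, a_9 = floor((24 + 23)/19) = 2.
  m_10 = 19*2 - 23 = 15, d_10 = (605 - 15^2)/19 = 380/19 = 20, a_10 = floor((24 + 15)/20) = 1.
  m_11 = 20*1 - 15 = 5, d_11 = (605 - 5^2)/20 = 580/20 = 29, a_11 = floor((24 + 5)/29) = 1.
  m_12 = 29*1 - 5 = 24, d_12 = (605 - 24^2)/29 = 29/29 = 1, a_12 = floor((24 + 24)/1) = 48.
  m_13 = 1*48 - 24 = 24, d_13 = (605 - 24^2)/1 = 29/1 = 29: (m_13, d_13) = (m_1, d_1) = (24, 29), so from here the quotients repeat a_1, ..., a_12; the period length is 12.
So sqrt(605) = [24; (1, 1, 2, 11, 1, 8, 1, 11, 2, 1, 1, 48)] with period length k = 12.
k is even, so the fundamental solution of x^2 - 605y^2 = 1 is (p_{k-1}, q_{k-1}) = (p_11, q_11); compute convergents through index 11.
Convergents (p_i = a_i*p_{i-1} + p_{i-2}, q_i = a_i*q_{i-1} + q_{i-2} with p_{-2}=0, p_{-1}=1, q_{-2}=1, q_{-1}=0):
  i=0: a_0=24, p_0 = 24*1 + 0 = 24, q_0 = 24*0 + 1 = 1.
  i=1: a_1=1, p_1 = 1*24 + 1 = 25, q_1 = 1*1 + 0 = 1.
  i=2: a_2=1, p_2 = 1*25 + 24 = 49, q_2 = 1*1 + 1 = 2.
  i=3: a_3=2, p_3 = 2*49 + 25 = 123, q_3 = 2*2 + 1 = 5.
  i=4: a_4=11, p_4 = 11*123 + 49 = 1402, q_4 = 11*5 + 2 = 57.
  i=5: a_5=1, p_5 = 1*1402 + 123 = 1525, q_5 = 1*57 + 5 = 62.
  i=6: a_6=8, p_6 = 8*1525 + 1402 = 13602, q_6 = 8*62 + 57 = 553.
  i=7: a_7=1, p_7 = 1*13602 + 1525 = 15127, q_7 = 1*553 + 62 = 615.
  i=8: a_8=11, p_8 = 11*15127 + 13602 = 179999, q_8 = 11*615 + 553 = 7318.
  i=9: a_9=2, p_9 = 2*179999 + 15127 = 375125, q_9 = 2*7318 + 615 = 15251.
  i=10: a_10=1, p_10 = 1*375125 + 179999 = 555124, q_10 = 1*15251 + 7318 = 22569.
  i=11: a_11=1, p_11 = 1*555124 + 375125 = 930249, q_11 = 1*22569 + 15251 = 37820.
Check: 930249^2 - 605*37820^2 = 865363202001 - 865363202000 = 1, so (x, y) = (930249, 37820) solves the equation, and by the theorem it is the least positive solution.

(x, y) = (930249, 37820)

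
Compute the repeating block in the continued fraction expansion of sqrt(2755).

[52; (2, 20, 2, 104)]

Write x_i = (sqrt(2755) + m_i)/d_i with (m_0, d_0) = (0, 1). a_0 = floor(sqrt(2755)) = 52, since 52^2 = 2704 <= 2755 < 2809 = 53^2.
Iterate m_{i+1} = d_i*a_i - m_i, d_{i+1} = (2755 - m_{i+1}^2)/d_i, a_{i+1} = floor((a_0 + m_{i+1})/d_{i+1}):
  m_1 = 1*52 - 0 = 52, d_1 = (2755 - 52^2)/1 = 51/1 = 51, a_1 = floor((52 + 52)/51) = 2.
  m_2 = 51*2 - 52 = 50, d_2 = (2755 - 50^2)/51 = 255/51 = 5, a_2 = floor((52 + 50)/5) = 20.
  m_3 = 5*20 - 50 = 50, d_3 = (2755 - 50^2)/5 = 255/5 = 51, a_3 = floor((52 + 50)/51) = 2.
  m_4 = 51*2 - 50 = 52, d_4 = (2755 - 52^2)/51 = 51/51 = 1, a_4 = floor((52 + 52)/1) = 104.
  m_5 = 1*104 - 52 = 52, d_5 = (2755 - 52^2)/1 = 51/1 = 51: (m_5, d_5) = (m_1, d_1) = (52, 51), so from here the quotients repeat a_1, ..., a_4; the period length is 4.
Hence the expansion of sqrt(2755) is a_0 = 52 followed by the repeating block 2, 20, 2, 104 (period 4).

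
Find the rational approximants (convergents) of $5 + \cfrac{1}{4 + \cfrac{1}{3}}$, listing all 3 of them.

5/1, 21/4, 68/13

Using the convergent recurrence p_i = a_i*p_{i-1} + p_{i-2}, q_i = a_i*q_{i-1} + q_{i-2} with p_{-2}=0, p_{-1}=1, q_{-2}=1, q_{-1}=0:
  i=0: a_0=5, p_0 = 5*1 + 0 = 5, q_0 = 5*0 + 1 = 1.
  i=1: a_1=4, p_1 = 4*5 + 1 = 21, q_1 = 4*1 + 0 = 4.
  i=2: a_2=3, p_2 = 3*21 + 5 = 68, q_2 = 3*4 + 1 = 13.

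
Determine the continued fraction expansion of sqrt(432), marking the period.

[20; (1, 3, 1, 1, 1, 3, 1, 40)]

Write x_i = (sqrt(432) + m_i)/d_i with (m_0, d_0) = (0, 1). a_0 = floor(sqrt(432)) = 20, since 20^2 = 400 <= 432 < 441 = 21^2.
Iterate m_{i+1} = d_i*a_i - m_i, d_{i+1} = (432 - m_{i+1}^2)/d_i, a_{i+1} = floor((a_0 + m_{i+1})/d_{i+1}):
  m_1 = 1*20 - 0 = 20, d_1 = (432 - 20^2)/1 = 32/1 = 32, a_1 = floor((20 + 20)/32) = 1.
  m_2 = 32*1 - 20 = 12, d_2 = (432 - 12^2)/32 = 288/32 = 9, a_2 = floor((20 + 12)/9) = 3.
  m_3 = 9*3 - 12 = 15, d_3 = (432 - 15^2)/9 = 207/9 = 23, a_3 = floor((20 + 15)/23) = 1.
  m_4 = 23*1 - 15 = 8, d_4 = (432 - 8^2)/23 = 368/23 = 16, a_4 = floor((20 + 8)/16) = 1.
  m_5 = 16*1 - 8 = 8, d_5 = (432 - 8^2)/16 = 368/16 = 23, a_5 = floor((20 + 8)/23) = 1.
  m_6 = 23*1 - 8 = 15, d_6 = (432 - 15^2)/23 = 207/23 = 9, a_6 = floor((20 + 15)/9) = 3.
  m_7 = 9*3 - 15 = 12, d_7 = (432 - 12^2)/9 = 288/9 = 32, a_7 = floor((20 + 12)/32) = 1.
  m_8 = 32*1 - 12 = 20, d_8 = (432 - 20^2)/32 = 32/32 = 1, a_8 = floor((20 + 20)/1) = 40.
  m_9 = 1*40 - 20 = 20, d_9 = (432 - 20^2)/1 = 32/1 = 32: (m_9, d_9) = (m_1, d_1) = (20, 32), so from here the quotients repeat a_1, ..., a_8; the period length is 8.
Hence the expansion of sqrt(432) is a_0 = 20 followed by the repeating block 1, 3, 1, 1, 1, 3, 1, 40 (period 8).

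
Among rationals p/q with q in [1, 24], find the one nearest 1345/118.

Expand x = 1345/118 as a continued fraction with the Euclidean algorithm:
  1345 = 11*118 + 47, so a_0 = 11.
  118 = 2*47 + 24, so a_1 = 2.
  47 = 1*24 + 23, so a_2 = 1.
  24 = 1*23 + 1, so a_3 = 1.
  23 = 23*1 + 0, so a_4 = 23.
so x = [11; 2, 1, 1, 23].
Convergents (p_i = a_i*p_{i-1} + p_{i-2}, q_i = a_i*q_{i-1} + q_{i-2} with p_{-2}=0, p_{-1}=1, q_{-2}=1, q_{-1}=0), until the denominator exceeds 24:
  i=0: a_0=11, p_0 = 11*1 + 0 = 11, q_0 = 11*0 + 1 = 1.
  i=1: a_1=2, p_1 = 2*11 + 1 = 23, q_1 = 2*1 + 0 = 2.
  i=2: a_2=1, p_2 = 1*23 + 11 = 34, q_2 = 1*2 + 1 = 3.
  i=3: a_3=1, p_3 = 1*34 + 23 = 57, q_3 = 1*3 + 2 = 5.
  i=4: a_4=23, p_4 = 23*57 + 34 = 1345, q_4 = 23*5 + 3 = 118.
q_4 = 118 > 24, so the last convergent with denominator <= 24 is p_3/q_3 = 57/5.
The closest fraction with denominator <= 24 is either p_3/q_3 or the intermediate fraction (k*p_3 + p_2)/(k*q_3 + q_2) with the largest k >= 1 whose denominator stays <= 24; these approach x as k grows, and every other convergent or intermediate fraction in range is farther away.
Largest k: floor((24 - q_2)/q_3) = floor((24 - 3)/5) = 4.
That gives (4*57 + 34)/(4*5 + 3) = 262/23.
Compare the errors: |x - 57/5| = |1345*5 - 57*118|/(118*5) = 1/590, and |x - 262/23| = |1345*23 - 262*118|/(118*23) = 19/2714.
Cross-multiplying, 1*2714 = 2714 < 11210 = 19*590, so 1/590 is smaller: the convergent 57/5 is closer to x than 262/23.

57/5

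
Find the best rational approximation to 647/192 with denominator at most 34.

Expand x = 647/192 as a continued fraction with the Euclidean algorithm:
  647 = 3*192 + 71, so a_0 = 3.
  192 = 2*71 + 50, so a_1 = 2.
  71 = 1*50 + 21, so a_2 = 1.
  50 = 2*21 + 8, so a_3 = 2.
  21 = 2*8 + 5, so a_4 = 2.
  8 = 1*5 + 3, so a_5 = 1.
  5 = 1*3 + 2, so a_6 = 1.
  3 = 1*2 + 1, so a_7 = 1.
  2 = 2*1 + 0, so a_8 = 2.
so x = [3; 2, 1, 2, 2, 1, 1, 1, 2].
Convergents (p_i = a_i*p_{i-1} + p_{i-2}, q_i = a_i*q_{i-1} + q_{i-2} with p_{-2}=0, p_{-1}=1, q_{-2}=1, q_{-1}=0), until the denominator exceeds 34:
  i=0: a_0=3, p_0 = 3*1 + 0 = 3, q_0 = 3*0 + 1 = 1.
  i=1: a_1=2, p_1 = 2*3 + 1 = 7, q_1 = 2*1 + 0 = 2.
  i=2: a_2=1, p_2 = 1*7 + 3 = 10, q_2 = 1*2 + 1 = 3.
  i=3: a_3=2, p_3 = 2*10 + 7 = 27, q_3 = 2*3 + 2 = 8.
  i=4: a_4=2, p_4 = 2*27 + 10 = 64, q_4 = 2*8 + 3 = 19.
  i=5: a_5=1, p_5 = 1*64 + 27 = 91, q_5 = 1*19 + 8 = 27.
  i=6: a_6=1, p_6 = 1*91 + 64 = 155, q_6 = 1*27 + 19 = 46.
q_6 = 46 > 34, so the last convergent with denominator <= 34 is p_5/q_5 = 91/27.
The closest fraction with denominator <= 34 is either p_5/q_5 or the intermediate fraction (k*p_5 + p_4)/(k*q_5 + q_4) with the largest k >= 1 whose denominator stays <= 34; these approach x as k grows, and every other convergent or intermediate fraction in range is farther away.
Largest k: floor((34 - q_4)/q_5) = floor((34 - 19)/27) = 0.
Since k = 0, no intermediate fraction beyond p_5/q_5 has denominator <= 34, so the convergent 91/27 is the closest (its error is |647*27 - 91*192|/(192*27) = 3/5184).

91/27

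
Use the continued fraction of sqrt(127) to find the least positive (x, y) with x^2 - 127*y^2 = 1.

First expand sqrt(127) as a continued fraction. With x_i = (sqrt(127) + m_i)/d_i and (m_0, d_0) = (0, 1): a_0 = floor(sqrt(127)) = 11, since 11^2 = 121 <= 127 < 144 = 12^2.
Iterate m_{i+1} = d_i*a_i - m_i, d_{i+1} = (127 - m_{i+1}^2)/d_i, a_{i+1} = floor((a_0 + m_{i+1})/d_{i+1}):
  m_1 = 1*11 - 0 = 11, d_1 = (127 - 11^2)/1 = 6/1 = 6, a_1 = floor((11 + 11)/6) = 3.
  m_2 = 6*3 - 11 = 7, d_2 = (127 - 7^2)/6 = 78/6 = 13, a_2 = floor((11 + 7)/13) = 1.
  m_3 = 13*1 - 7 = 6, d_3 = (127 - 6^2)/13 = 91/13 = 7, a_3 = floor((11 + 6)/7) = 2.
  m_4 = 7*2 - 6 = 8, d_4 = (127 - 8^2)/7 = 63/7 = 9, a_4 = floor((11 + 8)/9) = 2.
  m_5 = 9*2 - 8 = 10, d_5 = (127 - 10^2)/9 = 27/9 = 3, a_5 = floor((11 + 10)/3) = 7.
  m_6 = 3*7 - 10 = 11, d_6 = (127 - 11^2)/3 = 6/3 = 2, a_6 = floor((11 + 11)/2) = 11.
  m_7 = 2*11 - 11 = 11, d_7 = (127 - 11^2)/2 = 6/2 = 3, a_7 = floor((11 + 11)/3) = 7.
  m_8 = 3*7 - 11 = 10, d_8 = (127 - 10^2)/3 = 27/3 = 9, a_8 = floor((11 + 10)/9) = 2.
  m_9 = 9*2 - 10 = 8, d_9 = (127 - 8^2)/9 = 63/9 = 7, a_9 = floor((11 + 8)/7) = 2.
  m_10 = 7*2 - 8 = 6, d_10 = (127 - 6^2)/7 = 91/7 = 13, a_10 = floor((11 + 6)/13) = 1.
  m_11 = 13*1 - 6 = 7, d_11 = (127 - 7^2)/13 = 78/13 = 6, a_11 = floor((11 + 7)/6) = 3.
  m_12 = 6*3 - 7 = 11, d_12 = (127 - 11^2)/6 = 6/6 = 1, a_12 = floor((11 + 11)/1) = 22.
  m_13 = 1*22 - 11 = 11, d_13 = (127 - 11^2)/1 = 6/1 = 6: (m_13, d_13) = (m_1, d_1) = (11, 6), so from here the quotients repeat a_1, ..., a_12; the period length is 12.
So sqrt(127) = [11; (3, 1, 2, 2, 7, 11, 7, 2, 2, 1, 3, 22)] with period length k = 12.
k is even, so the fundamental solution of x^2 - 127y^2 = 1 is (p_{k-1}, q_{k-1}) = (p_11, q_11); compute convergents through index 11.
Convergents (p_i = a_i*p_{i-1} + p_{i-2}, q_i = a_i*q_{i-1} + q_{i-2} with p_{-2}=0, p_{-1}=1, q_{-2}=1, q_{-1}=0):
  i=0: a_0=11, p_0 = 11*1 + 0 = 11, q_0 = 11*0 + 1 = 1.
  i=1: a_1=3, p_1 = 3*11 + 1 = 34, q_1 = 3*1 + 0 = 3.
  i=2: a_2=1, p_2 = 1*34 + 11 = 45, q_2 = 1*3 + 1 = 4.
  i=3: a_3=2, p_3 = 2*45 + 34 = 124, q_3 = 2*4 + 3 = 11.
  i=4: a_4=2, p_4 = 2*124 + 45 = 293, q_4 = 2*11 + 4 = 26.
  i=5: a_5=7, p_5 = 7*293 + 124 = 2175, q_5 = 7*26 + 11 = 193.
  i=6: a_6=11, p_6 = 11*2175 + 293 = 24218, q_6 = 11*193 + 26 = 2149.
  i=7: a_7=7, p_7 = 7*24218 + 2175 = 171701, q_7 = 7*2149 + 193 = 15236.
  i=8: a_8=2, p_8 = 2*171701 + 24218 = 367620, q_8 = 2*15236 + 2149 = 32621.
  i=9: a_9=2, p_9 = 2*367620 + 171701 = 906941, q_9 = 2*32621 + 15236 = 80478.
  i=10: a_10=1, p_10 = 1*906941 + 367620 = 1274561, q_10 = 1*80478 + 32621 = 113099.
  i=11: a_11=3, p_11 = 3*1274561 + 906941 = 4730624, q_11 = 3*113099 + 80478 = 419775.
Check: 4730624^2 - 127*419775^2 = 22378803429376 - 22378803429375 = 1, so (x, y) = (4730624, 419775) solves the equation, and by the theorem it is the least positive solution.

(x, y) = (4730624, 419775)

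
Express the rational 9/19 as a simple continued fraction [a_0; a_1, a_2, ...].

Run the Euclidean algorithm on 9 and 19; the successive quotients are the partial quotients a_0, a_1, ... (each step inverts the fractional part left over by the previous one):
  9 = 0*19 + 9, so a_0 = 0.
  19 = 2*9 + 1, so a_1 = 2.
  9 = 9*1 + 0, so a_2 = 9.
The remainder reaches 0 after 3 divisions, so the expansion has 3 partial quotients, read off in order.

[0; 2, 9]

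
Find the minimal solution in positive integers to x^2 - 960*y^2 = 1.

(x, y) = (31, 1)

First expand sqrt(960) as a continued fraction. With x_i = (sqrt(960) + m_i)/d_i and (m_0, d_0) = (0, 1): a_0 = floor(sqrt(960)) = 30, since 30^2 = 900 <= 960 < 961 = 31^2.
Iterate m_{i+1} = d_i*a_i - m_i, d_{i+1} = (960 - m_{i+1}^2)/d_i, a_{i+1} = floor((a_0 + m_{i+1})/d_{i+1}):
  m_1 = 1*30 - 0 = 30, d_1 = (960 - 30^2)/1 = 60/1 = 60, a_1 = floor((30 + 30)/60) = 1.
  m_2 = 60*1 - 30 = 30, d_2 = (960 - 30^2)/60 = 60/60 = 1, a_2 = floor((30 + 30)/1) = 60.
  m_3 = 1*60 - 30 = 30, d_3 = (960 - 30^2)/1 = 60/1 = 60: (m_3, d_3) = (m_1, d_1) = (30, 60), so from here the quotients repeat a_1, a_2; the period length is 2.
So sqrt(960) = [30; (1, 60)] with period length k = 2.
k is even, so the fundamental solution of x^2 - 960y^2 = 1 is (p_{k-1}, q_{k-1}) = (p_1, q_1); compute convergents through index 1.
Convergents (p_i = a_i*p_{i-1} + p_{i-2}, q_i = a_i*q_{i-1} + q_{i-2} with p_{-2}=0, p_{-1}=1, q_{-2}=1, q_{-1}=0):
  i=0: a_0=30, p_0 = 30*1 + 0 = 30, q_0 = 30*0 + 1 = 1.
  i=1: a_1=1, p_1 = 1*30 + 1 = 31, q_1 = 1*1 + 0 = 1.
Check: 31^2 - 960*1^2 = 961 - 960 = 1, so (x, y) = (31, 1) solves the equation, and by the theorem it is the least positive solution.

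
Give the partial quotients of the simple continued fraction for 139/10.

[13; 1, 9]

Run the Euclidean algorithm on 139 and 10; the successive quotients are the partial quotients a_0, a_1, ... (each step inverts the fractional part left over by the previous one):
  139 = 13*10 + 9, so a_0 = 13.
  10 = 1*9 + 1, so a_1 = 1.
  9 = 9*1 + 0, so a_2 = 9.
The remainder reaches 0 after 3 divisions, so the expansion has 3 partial quotients, read off in order.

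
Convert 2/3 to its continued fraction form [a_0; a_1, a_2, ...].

[0; 1, 2]

Run the Euclidean algorithm on 2 and 3; the successive quotients are the partial quotients a_0, a_1, ... (each step inverts the fractional part left over by the previous one):
  2 = 0*3 + 2, so a_0 = 0.
  3 = 1*2 + 1, so a_1 = 1.
  2 = 2*1 + 0, so a_2 = 2.
The remainder reaches 0 after 3 divisions, so the expansion has 3 partial quotients, read off in order.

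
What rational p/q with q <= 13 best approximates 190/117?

13/8

Expand x = 190/117 as a continued fraction with the Euclidean algorithm:
  190 = 1*117 + 73, so a_0 = 1.
  117 = 1*73 + 44, so a_1 = 1.
  73 = 1*44 + 29, so a_2 = 1.
  44 = 1*29 + 15, so a_3 = 1.
  29 = 1*15 + 14, so a_4 = 1.
  15 = 1*14 + 1, so a_5 = 1.
  14 = 14*1 + 0, so a_6 = 14.
so x = [1; 1, 1, 1, 1, 1, 14].
Convergents (p_i = a_i*p_{i-1} + p_{i-2}, q_i = a_i*q_{i-1} + q_{i-2} with p_{-2}=0, p_{-1}=1, q_{-2}=1, q_{-1}=0), until the denominator exceeds 13:
  i=0: a_0=1, p_0 = 1*1 + 0 = 1, q_0 = 1*0 + 1 = 1.
  i=1: a_1=1, p_1 = 1*1 + 1 = 2, q_1 = 1*1 + 0 = 1.
  i=2: a_2=1, p_2 = 1*2 + 1 = 3, q_2 = 1*1 + 1 = 2.
  i=3: a_3=1, p_3 = 1*3 + 2 = 5, q_3 = 1*2 + 1 = 3.
  i=4: a_4=1, p_4 = 1*5 + 3 = 8, q_4 = 1*3 + 2 = 5.
  i=5: a_5=1, p_5 = 1*8 + 5 = 13, q_5 = 1*5 + 3 = 8.
  i=6: a_6=14, p_6 = 14*13 + 8 = 190, q_6 = 14*8 + 5 = 117.
q_6 = 117 > 13, so the last convergent with denominator <= 13 is p_5/q_5 = 13/8.
The closest fraction with denominator <= 13 is either p_5/q_5 or the intermediate fraction (k*p_5 + p_4)/(k*q_5 + q_4) with the largest k >= 1 whose denominator stays <= 13; these approach x as k grows, and every other convergent or intermediate fraction in range is farther away.
Largest k: floor((13 - q_4)/q_5) = floor((13 - 5)/8) = 1.
That gives (1*13 + 8)/(1*8 + 5) = 21/13.
Compare the errors: |x - 13/8| = |190*8 - 13*117|/(117*8) = 1/936, and |x - 21/13| = |190*13 - 21*117|/(117*13) = 13/1521.
Cross-multiplying, 1*1521 = 1521 < 12168 = 13*936, so 1/936 is smaller: the convergent 13/8 is closer to x than 21/13.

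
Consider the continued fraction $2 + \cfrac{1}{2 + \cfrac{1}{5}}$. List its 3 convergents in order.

2/1, 5/2, 27/11

Using the convergent recurrence p_i = a_i*p_{i-1} + p_{i-2}, q_i = a_i*q_{i-1} + q_{i-2} with p_{-2}=0, p_{-1}=1, q_{-2}=1, q_{-1}=0:
  i=0: a_0=2, p_0 = 2*1 + 0 = 2, q_0 = 2*0 + 1 = 1.
  i=1: a_1=2, p_1 = 2*2 + 1 = 5, q_1 = 2*1 + 0 = 2.
  i=2: a_2=5, p_2 = 5*5 + 2 = 27, q_2 = 5*2 + 1 = 11.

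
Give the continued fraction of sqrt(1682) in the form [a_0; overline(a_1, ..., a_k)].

Write x_i = (sqrt(1682) + m_i)/d_i with (m_0, d_0) = (0, 1). a_0 = floor(sqrt(1682)) = 41, since 41^2 = 1681 <= 1682 < 1764 = 42^2.
Iterate m_{i+1} = d_i*a_i - m_i, d_{i+1} = (1682 - m_{i+1}^2)/d_i, a_{i+1} = floor((a_0 + m_{i+1})/d_{i+1}):
  m_1 = 1*41 - 0 = 41, d_1 = (1682 - 41^2)/1 = 1/1 = 1, a_1 = floor((41 + 41)/1) = 82.
  m_2 = 1*82 - 41 = 41, d_2 = (1682 - 41^2)/1 = 1/1 = 1: (m_2, d_2) = (m_1, d_1) = (41, 1), so from here the quotient a_1 repeats; the period length is 1.
Hence the expansion of sqrt(1682) is a_0 = 41 followed by the repeating block 82 (period 1).

[41; overline(82)]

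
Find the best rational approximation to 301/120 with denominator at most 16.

5/2

Expand x = 301/120 as a continued fraction with the Euclidean algorithm:
  301 = 2*120 + 61, so a_0 = 2.
  120 = 1*61 + 59, so a_1 = 1.
  61 = 1*59 + 2, so a_2 = 1.
  59 = 29*2 + 1, so a_3 = 29.
  2 = 2*1 + 0, so a_4 = 2.
so x = [2; 1, 1, 29, 2].
Convergents (p_i = a_i*p_{i-1} + p_{i-2}, q_i = a_i*q_{i-1} + q_{i-2} with p_{-2}=0, p_{-1}=1, q_{-2}=1, q_{-1}=0), until the denominator exceeds 16:
  i=0: a_0=2, p_0 = 2*1 + 0 = 2, q_0 = 2*0 + 1 = 1.
  i=1: a_1=1, p_1 = 1*2 + 1 = 3, q_1 = 1*1 + 0 = 1.
  i=2: a_2=1, p_2 = 1*3 + 2 = 5, q_2 = 1*1 + 1 = 2.
  i=3: a_3=29, p_3 = 29*5 + 3 = 148, q_3 = 29*2 + 1 = 59.
q_3 = 59 > 16, so the last convergent with denominator <= 16 is p_2/q_2 = 5/2.
The closest fraction with denominator <= 16 is either p_2/q_2 or the intermediate fraction (k*p_2 + p_1)/(k*q_2 + q_1) with the largest k >= 1 whose denominator stays <= 16; these approach x as k grows, and every other convergent or intermediate fraction in range is farther away.
Largest k: floor((16 - q_1)/q_2) = floor((16 - 1)/2) = 7.
That gives (7*5 + 3)/(7*2 + 1) = 38/15.
Compare the errors: |x - 5/2| = |301*2 - 5*120|/(120*2) = 2/240, and |x - 38/15| = |301*15 - 38*120|/(120*15) = 45/1800.
Cross-multiplying, 2*1800 = 3600 < 10800 = 45*240, so 2/240 is smaller: the convergent 5/2 is closer to x than 38/15.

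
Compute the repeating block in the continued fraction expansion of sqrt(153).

[12; (2, 1, 2, 2, 2, 1, 2, 24)]

Write x_i = (sqrt(153) + m_i)/d_i with (m_0, d_0) = (0, 1). a_0 = floor(sqrt(153)) = 12, since 12^2 = 144 <= 153 < 169 = 13^2.
Iterate m_{i+1} = d_i*a_i - m_i, d_{i+1} = (153 - m_{i+1}^2)/d_i, a_{i+1} = floor((a_0 + m_{i+1})/d_{i+1}):
  m_1 = 1*12 - 0 = 12, d_1 = (153 - 12^2)/1 = 9/1 = 9, a_1 = floor((12 + 12)/9) = 2.
  m_2 = 9*2 - 12 = 6, d_2 = (153 - 6^2)/9 = 117/9 = 13, a_2 = floor((12 + 6)/13) = 1.
  m_3 = 13*1 - 6 = 7, d_3 = (153 - 7^2)/13 = 104/13 = 8, a_3 = floor((12 + 7)/8) = 2.
  m_4 = 8*2 - 7 = 9, d_4 = (153 - 9^2)/8 = 72/8 = 9, a_4 = floor((12 + 9)/9) = 2.
  m_5 = 9*2 - 9 = 9, d_5 = (153 - 9^2)/9 = 72/9 = 8, a_5 = floor((12 + 9)/8) = 2.
  m_6 = 8*2 - 9 = 7, d_6 = (153 - 7^2)/8 = 104/8 = 13, a_6 = floor((12 + 7)/13) = 1.
  m_7 = 13*1 - 7 = 6, d_7 = (153 - 6^2)/13 = 117/13 = 9, a_7 = floor((12 + 6)/9) = 2.
  m_8 = 9*2 - 6 = 12, d_8 = (153 - 12^2)/9 = 9/9 = 1, a_8 = floor((12 + 12)/1) = 24.
  m_9 = 1*24 - 12 = 12, d_9 = (153 - 12^2)/1 = 9/1 = 9: (m_9, d_9) = (m_1, d_1) = (12, 9), so from here the quotients repeat a_1, ..., a_8; the period length is 8.
Hence the expansion of sqrt(153) is a_0 = 12 followed by the repeating block 2, 1, 2, 2, 2, 1, 2, 24 (period 8).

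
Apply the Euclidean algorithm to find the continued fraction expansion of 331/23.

[14; 2, 1, 1, 4]

Run the Euclidean algorithm on 331 and 23; the successive quotients are the partial quotients a_0, a_1, ... (each step inverts the fractional part left over by the previous one):
  331 = 14*23 + 9, so a_0 = 14.
  23 = 2*9 + 5, so a_1 = 2.
  9 = 1*5 + 4, so a_2 = 1.
  5 = 1*4 + 1, so a_3 = 1.
  4 = 4*1 + 0, so a_4 = 4.
The remainder reaches 0 after 5 divisions, so the expansion has 5 partial quotients, read off in order.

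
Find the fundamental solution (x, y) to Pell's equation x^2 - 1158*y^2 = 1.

First expand sqrt(1158) as a continued fraction. With x_i = (sqrt(1158) + m_i)/d_i and (m_0, d_0) = (0, 1): a_0 = floor(sqrt(1158)) = 34, since 34^2 = 1156 <= 1158 < 1225 = 35^2.
Iterate m_{i+1} = d_i*a_i - m_i, d_{i+1} = (1158 - m_{i+1}^2)/d_i, a_{i+1} = floor((a_0 + m_{i+1})/d_{i+1}):
  m_1 = 1*34 - 0 = 34, d_1 = (1158 - 34^2)/1 = 2/1 = 2, a_1 = floor((34 + 34)/2) = 34.
  m_2 = 2*34 - 34 = 34, d_2 = (1158 - 34^2)/2 = 2/2 = 1, a_2 = floor((34 + 34)/1) = 68.
  m_3 = 1*68 - 34 = 34, d_3 = (1158 - 34^2)/1 = 2/1 = 2: (m_3, d_3) = (m_1, d_1) = (34, 2), so from here the quotients repeat a_1, a_2; the period length is 2.
So sqrt(1158) = [34; (34, 68)] with period length k = 2.
k is even, so the fundamental solution of x^2 - 1158y^2 = 1 is (p_{k-1}, q_{k-1}) = (p_1, q_1); compute convergents through index 1.
Convergents (p_i = a_i*p_{i-1} + p_{i-2}, q_i = a_i*q_{i-1} + q_{i-2} with p_{-2}=0, p_{-1}=1, q_{-2}=1, q_{-1}=0):
  i=0: a_0=34, p_0 = 34*1 + 0 = 34, q_0 = 34*0 + 1 = 1.
  i=1: a_1=34, p_1 = 34*34 + 1 = 1157, q_1 = 34*1 + 0 = 34.
Check: 1157^2 - 1158*34^2 = 1338649 - 1338648 = 1, so (x, y) = (1157, 34) solves the equation, and by the theorem it is the least positive solution.

(x, y) = (1157, 34)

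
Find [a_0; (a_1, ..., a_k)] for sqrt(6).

Write x_i = (sqrt(6) + m_i)/d_i with (m_0, d_0) = (0, 1). a_0 = floor(sqrt(6)) = 2, since 2^2 = 4 <= 6 < 9 = 3^2.
Iterate m_{i+1} = d_i*a_i - m_i, d_{i+1} = (6 - m_{i+1}^2)/d_i, a_{i+1} = floor((a_0 + m_{i+1})/d_{i+1}):
  m_1 = 1*2 - 0 = 2, d_1 = (6 - 2^2)/1 = 2/1 = 2, a_1 = floor((2 + 2)/2) = 2.
  m_2 = 2*2 - 2 = 2, d_2 = (6 - 2^2)/2 = 2/2 = 1, a_2 = floor((2 + 2)/1) = 4.
  m_3 = 1*4 - 2 = 2, d_3 = (6 - 2^2)/1 = 2/1 = 2: (m_3, d_3) = (m_1, d_1) = (2, 2), so from here the quotients repeat a_1, a_2; the period length is 2.
Hence the expansion of sqrt(6) is a_0 = 2 followed by the repeating block 2, 4 (period 2).

[2; (2, 4)]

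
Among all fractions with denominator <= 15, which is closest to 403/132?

Expand x = 403/132 as a continued fraction with the Euclidean algorithm:
  403 = 3*132 + 7, so a_0 = 3.
  132 = 18*7 + 6, so a_1 = 18.
  7 = 1*6 + 1, so a_2 = 1.
  6 = 6*1 + 0, so a_3 = 6.
so x = [3; 18, 1, 6].
Convergents (p_i = a_i*p_{i-1} + p_{i-2}, q_i = a_i*q_{i-1} + q_{i-2} with p_{-2}=0, p_{-1}=1, q_{-2}=1, q_{-1}=0), until the denominator exceeds 15:
  i=0: a_0=3, p_0 = 3*1 + 0 = 3, q_0 = 3*0 + 1 = 1.
  i=1: a_1=18, p_1 = 18*3 + 1 = 55, q_1 = 18*1 + 0 = 18.
q_1 = 18 > 15, so the last convergent with denominator <= 15 is p_0/q_0 = 3/1.
The closest fraction with denominator <= 15 is either p_0/q_0 or the intermediate fraction (k*p_0 + p_{-1})/(k*q_0 + q_{-1}) with the largest k >= 1 whose denominator stays <= 15; these approach x as k grows, and every other convergent or intermediate fraction in range is farther away.
Largest k: floor((15 - q_{-1})/q_0) = floor((15 - 0)/1) = 15 (using the seeds p_{-1} = 1, q_{-1} = 0).
That gives (15*3 + 1)/(15*1 + 0) = 46/15.
Compare the errors: |x - 3/1| = |403*1 - 3*132|/(132*1) = 7/132, and |x - 46/15| = |403*15 - 46*132|/(132*15) = 27/1980.
Cross-multiplying, 27*132 = 3564 < 13860 = 7*1980, so 27/1980 is smaller: the intermediate fraction 46/15 is closer to x than 3/1.

46/15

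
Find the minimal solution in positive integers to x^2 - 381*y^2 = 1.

First expand sqrt(381) as a continued fraction. With x_i = (sqrt(381) + m_i)/d_i and (m_0, d_0) = (0, 1): a_0 = floor(sqrt(381)) = 19, since 19^2 = 361 <= 381 < 400 = 20^2.
Iterate m_{i+1} = d_i*a_i - m_i, d_{i+1} = (381 - m_{i+1}^2)/d_i, a_{i+1} = floor((a_0 + m_{i+1})/d_{i+1}):
  m_1 = 1*19 - 0 = 19, d_1 = (381 - 19^2)/1 = 20/1 = 20, a_1 = floor((19 + 19)/20) = 1.
  m_2 = 20*1 - 19 = 1, d_2 = (381 - 1^2)/20 = 380/20 = 19, a_2 = floor((19 + 1)/19) = 1.
  m_3 = 19*1 - 1 = 18, d_3 = (381 - 18^2)/19 = 57/19 = 3, a_3 = floor((19 + 18)/3) = 12.
  m_4 = 3*12 - 18 = 18, d_4 = (381 - 18^2)/3 = 57/3 = 19, a_4 = floor((19 + 18)/19) = 1.
  m_5 = 19*1 - 18 = 1, d_5 = (381 - 1^2)/19 = 380/19 = 20, a_5 = floor((19 + 1)/20) = 1.
  m_6 = 20*1 - 1 = 19, d_6 = (381 - 19^2)/20 = 20/20 = 1, a_6 = floor((19 + 19)/1) = 38.
  m_7 = 1*38 - 19 = 19, d_7 = (381 - 19^2)/1 = 20/1 = 20: (m_7, d_7) = (m_1, d_1) = (19, 20), so from here the quotients repeat a_1, ..., a_6; the period length is 6.
So sqrt(381) = [19; (1, 1, 12, 1, 1, 38)] with period length k = 6.
k is even, so the fundamental solution of x^2 - 381y^2 = 1 is (p_{k-1}, q_{k-1}) = (p_5, q_5); compute convergents through index 5.
Convergents (p_i = a_i*p_{i-1} + p_{i-2}, q_i = a_i*q_{i-1} + q_{i-2} with p_{-2}=0, p_{-1}=1, q_{-2}=1, q_{-1}=0):
  i=0: a_0=19, p_0 = 19*1 + 0 = 19, q_0 = 19*0 + 1 = 1.
  i=1: a_1=1, p_1 = 1*19 + 1 = 20, q_1 = 1*1 + 0 = 1.
  i=2: a_2=1, p_2 = 1*20 + 19 = 39, q_2 = 1*1 + 1 = 2.
  i=3: a_3=12, p_3 = 12*39 + 20 = 488, q_3 = 12*2 + 1 = 25.
  i=4: a_4=1, p_4 = 1*488 + 39 = 527, q_4 = 1*25 + 2 = 27.
  i=5: a_5=1, p_5 = 1*527 + 488 = 1015, q_5 = 1*27 + 25 = 52.
Check: 1015^2 - 381*52^2 = 1030225 - 1030224 = 1, so (x, y) = (1015, 52) solves the equation, and by the theorem it is the least positive solution.

(x, y) = (1015, 52)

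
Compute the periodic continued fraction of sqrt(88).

Write x_i = (sqrt(88) + m_i)/d_i with (m_0, d_0) = (0, 1). a_0 = floor(sqrt(88)) = 9, since 9^2 = 81 <= 88 < 100 = 10^2.
Iterate m_{i+1} = d_i*a_i - m_i, d_{i+1} = (88 - m_{i+1}^2)/d_i, a_{i+1} = floor((a_0 + m_{i+1})/d_{i+1}):
  m_1 = 1*9 - 0 = 9, d_1 = (88 - 9^2)/1 = 7/1 = 7, a_1 = floor((9 + 9)/7) = 2.
  m_2 = 7*2 - 9 = 5, d_2 = (88 - 5^2)/7 = 63/7 = 9, a_2 = floor((9 + 5)/9) = 1.
  m_3 = 9*1 - 5 = 4, d_3 = (88 - 4^2)/9 = 72/9 = 8, a_3 = floor((9 + 4)/8) = 1.
  m_4 = 8*1 - 4 = 4, d_4 = (88 - 4^2)/8 = 72/8 = 9, a_4 = floor((9 + 4)/9) = 1.
  m_5 = 9*1 - 4 = 5, d_5 = (88 - 5^2)/9 = 63/9 = 7, a_5 = floor((9 + 5)/7) = 2.
  m_6 = 7*2 - 5 = 9, d_6 = (88 - 9^2)/7 = 7/7 = 1, a_6 = floor((9 + 9)/1) = 18.
  m_7 = 1*18 - 9 = 9, d_7 = (88 - 9^2)/1 = 7/1 = 7: (m_7, d_7) = (m_1, d_1) = (9, 7), so from here the quotients repeat a_1, ..., a_6; the period length is 6.
Hence the expansion of sqrt(88) is a_0 = 9 followed by the repeating block 2, 1, 1, 1, 2, 18 (period 6).

[9; (2, 1, 1, 1, 2, 18)]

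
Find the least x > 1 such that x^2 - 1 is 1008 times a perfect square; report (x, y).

(x, y) = (127, 4)

First expand sqrt(1008) as a continued fraction. With x_i = (sqrt(1008) + m_i)/d_i and (m_0, d_0) = (0, 1): a_0 = floor(sqrt(1008)) = 31, since 31^2 = 961 <= 1008 < 1024 = 32^2.
Iterate m_{i+1} = d_i*a_i - m_i, d_{i+1} = (1008 - m_{i+1}^2)/d_i, a_{i+1} = floor((a_0 + m_{i+1})/d_{i+1}):
  m_1 = 1*31 - 0 = 31, d_1 = (1008 - 31^2)/1 = 47/1 = 47, a_1 = floor((31 + 31)/47) = 1.
  m_2 = 47*1 - 31 = 16, d_2 = (1008 - 16^2)/47 = 752/47 = 16, a_2 = floor((31 + 16)/16) = 2.
  m_3 = 16*2 - 16 = 16, d_3 = (1008 - 16^2)/16 = 752/16 = 47, a_3 = floor((31 + 16)/47) = 1.
  m_4 = 47*1 - 16 = 31, d_4 = (1008 - 31^2)/47 = 47/47 = 1, a_4 = floor((31 + 31)/1) = 62.
  m_5 = 1*62 - 31 = 31, d_5 = (1008 - 31^2)/1 = 47/1 = 47: (m_5, d_5) = (m_1, d_1) = (31, 47), so from here the quotients repeat a_1, ..., a_4; the period length is 4.
So sqrt(1008) = [31; (1, 2, 1, 62)] with period length k = 4.
k is even, so the fundamental solution of x^2 - 1008y^2 = 1 is (p_{k-1}, q_{k-1}) = (p_3, q_3); compute convergents through index 3.
Convergents (p_i = a_i*p_{i-1} + p_{i-2}, q_i = a_i*q_{i-1} + q_{i-2} with p_{-2}=0, p_{-1}=1, q_{-2}=1, q_{-1}=0):
  i=0: a_0=31, p_0 = 31*1 + 0 = 31, q_0 = 31*0 + 1 = 1.
  i=1: a_1=1, p_1 = 1*31 + 1 = 32, q_1 = 1*1 + 0 = 1.
  i=2: a_2=2, p_2 = 2*32 + 31 = 95, q_2 = 2*1 + 1 = 3.
  i=3: a_3=1, p_3 = 1*95 + 32 = 127, q_3 = 1*3 + 1 = 4.
Check: 127^2 - 1008*4^2 = 16129 - 16128 = 1, so (x, y) = (127, 4) solves the equation, and by the theorem it is the least positive solution.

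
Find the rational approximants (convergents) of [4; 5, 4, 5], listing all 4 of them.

4/1, 21/5, 88/21, 461/110

Using the convergent recurrence p_i = a_i*p_{i-1} + p_{i-2}, q_i = a_i*q_{i-1} + q_{i-2} with p_{-2}=0, p_{-1}=1, q_{-2}=1, q_{-1}=0:
  i=0: a_0=4, p_0 = 4*1 + 0 = 4, q_0 = 4*0 + 1 = 1.
  i=1: a_1=5, p_1 = 5*4 + 1 = 21, q_1 = 5*1 + 0 = 5.
  i=2: a_2=4, p_2 = 4*21 + 4 = 88, q_2 = 4*5 + 1 = 21.
  i=3: a_3=5, p_3 = 5*88 + 21 = 461, q_3 = 5*21 + 5 = 110.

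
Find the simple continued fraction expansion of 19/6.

[3; 6]

Run the Euclidean algorithm on 19 and 6; the successive quotients are the partial quotients a_0, a_1, ... (each step inverts the fractional part left over by the previous one):
  19 = 3*6 + 1, so a_0 = 3.
  6 = 6*1 + 0, so a_1 = 6.
The remainder reaches 0 after 2 divisions, so the expansion has 2 partial quotients, read off in order.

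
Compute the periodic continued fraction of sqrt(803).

[28; (2, 1, 27, 1, 2, 56)]

Write x_i = (sqrt(803) + m_i)/d_i with (m_0, d_0) = (0, 1). a_0 = floor(sqrt(803)) = 28, since 28^2 = 784 <= 803 < 841 = 29^2.
Iterate m_{i+1} = d_i*a_i - m_i, d_{i+1} = (803 - m_{i+1}^2)/d_i, a_{i+1} = floor((a_0 + m_{i+1})/d_{i+1}):
  m_1 = 1*28 - 0 = 28, d_1 = (803 - 28^2)/1 = 19/1 = 19, a_1 = floor((28 + 28)/19) = 2.
  m_2 = 19*2 - 28 = 10, d_2 = (803 - 10^2)/19 = 703/19 = 37, a_2 = floor((28 + 10)/37) = 1.
  m_3 = 37*1 - 10 = 27, d_3 = (803 - 27^2)/37 = 74/37 = 2, a_3 = floor((28 + 27)/2) = 27.
  m_4 = 2*27 - 27 = 27, d_4 = (803 - 27^2)/2 = 74/2 = 37, a_4 = floor((28 + 27)/37) = 1.
  m_5 = 37*1 - 27 = 10, d_5 = (803 - 10^2)/37 = 703/37 = 19, a_5 = floor((28 + 10)/19) = 2.
  m_6 = 19*2 - 10 = 28, d_6 = (803 - 28^2)/19 = 19/19 = 1, a_6 = floor((28 + 28)/1) = 56.
  m_7 = 1*56 - 28 = 28, d_7 = (803 - 28^2)/1 = 19/1 = 19: (m_7, d_7) = (m_1, d_1) = (28, 19), so from here the quotients repeat a_1, ..., a_6; the period length is 6.
Hence the expansion of sqrt(803) is a_0 = 28 followed by the repeating block 2, 1, 27, 1, 2, 56 (period 6).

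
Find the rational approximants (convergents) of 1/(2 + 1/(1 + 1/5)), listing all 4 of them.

0/1, 1/2, 1/3, 6/17

Using the convergent recurrence p_i = a_i*p_{i-1} + p_{i-2}, q_i = a_i*q_{i-1} + q_{i-2} with p_{-2}=0, p_{-1}=1, q_{-2}=1, q_{-1}=0:
  i=0: a_0=0, p_0 = 0*1 + 0 = 0, q_0 = 0*0 + 1 = 1.
  i=1: a_1=2, p_1 = 2*0 + 1 = 1, q_1 = 2*1 + 0 = 2.
  i=2: a_2=1, p_2 = 1*1 + 0 = 1, q_2 = 1*2 + 1 = 3.
  i=3: a_3=5, p_3 = 5*1 + 1 = 6, q_3 = 5*3 + 2 = 17.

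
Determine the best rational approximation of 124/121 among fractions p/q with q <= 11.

1/1

Expand x = 124/121 as a continued fraction with the Euclidean algorithm:
  124 = 1*121 + 3, so a_0 = 1.
  121 = 40*3 + 1, so a_1 = 40.
  3 = 3*1 + 0, so a_2 = 3.
so x = [1; 40, 3].
Convergents (p_i = a_i*p_{i-1} + p_{i-2}, q_i = a_i*q_{i-1} + q_{i-2} with p_{-2}=0, p_{-1}=1, q_{-2}=1, q_{-1}=0), until the denominator exceeds 11:
  i=0: a_0=1, p_0 = 1*1 + 0 = 1, q_0 = 1*0 + 1 = 1.
  i=1: a_1=40, p_1 = 40*1 + 1 = 41, q_1 = 40*1 + 0 = 40.
q_1 = 40 > 11, so the last convergent with denominator <= 11 is p_0/q_0 = 1/1.
The closest fraction with denominator <= 11 is either p_0/q_0 or the intermediate fraction (k*p_0 + p_{-1})/(k*q_0 + q_{-1}) with the largest k >= 1 whose denominator stays <= 11; these approach x as k grows, and every other convergent or intermediate fraction in range is farther away.
Largest k: floor((11 - q_{-1})/q_0) = floor((11 - 0)/1) = 11 (using the seeds p_{-1} = 1, q_{-1} = 0).
That gives (11*1 + 1)/(11*1 + 0) = 12/11.
Compare the errors: |x - 1/1| = |124*1 - 1*121|/(121*1) = 3/121, and |x - 12/11| = |124*11 - 12*121|/(121*11) = 88/1331.
Cross-multiplying, 3*1331 = 3993 < 10648 = 88*121, so 3/121 is smaller: the convergent 1/1 is closer to x than 12/11.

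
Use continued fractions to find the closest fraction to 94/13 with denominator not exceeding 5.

Expand x = 94/13 as a continued fraction with the Euclidean algorithm:
  94 = 7*13 + 3, so a_0 = 7.
  13 = 4*3 + 1, so a_1 = 4.
  3 = 3*1 + 0, so a_2 = 3.
so x = [7; 4, 3].
Convergents (p_i = a_i*p_{i-1} + p_{i-2}, q_i = a_i*q_{i-1} + q_{i-2} with p_{-2}=0, p_{-1}=1, q_{-2}=1, q_{-1}=0), until the denominator exceeds 5:
  i=0: a_0=7, p_0 = 7*1 + 0 = 7, q_0 = 7*0 + 1 = 1.
  i=1: a_1=4, p_1 = 4*7 + 1 = 29, q_1 = 4*1 + 0 = 4.
  i=2: a_2=3, p_2 = 3*29 + 7 = 94, q_2 = 3*4 + 1 = 13.
q_2 = 13 > 5, so the last convergent with denominator <= 5 is p_1/q_1 = 29/4.
The closest fraction with denominator <= 5 is either p_1/q_1 or the intermediate fraction (k*p_1 + p_0)/(k*q_1 + q_0) with the largest k >= 1 whose denominator stays <= 5; these approach x as k grows, and every other convergent or intermediate fraction in range is farther away.
Largest k: floor((5 - q_0)/q_1) = floor((5 - 1)/4) = 1.
That gives (1*29 + 7)/(1*4 + 1) = 36/5.
Compare the errors: |x - 29/4| = |94*4 - 29*13|/(13*4) = 1/52, and |x - 36/5| = |94*5 - 36*13|/(13*5) = 2/65.
Cross-multiplying, 1*65 = 65 < 104 = 2*52, so 1/52 is smaller: the convergent 29/4 is closer to x than 36/5.

29/4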